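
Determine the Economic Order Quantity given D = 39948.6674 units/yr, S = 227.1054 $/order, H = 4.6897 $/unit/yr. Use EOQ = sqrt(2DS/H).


2*D*S = 2 * 39948.6674 * 227.1054 = 18145116.1787
2*D*S/H = 3869142.2007
EOQ = sqrt(3869142.2007) = 1967.0135

1967.0135 units


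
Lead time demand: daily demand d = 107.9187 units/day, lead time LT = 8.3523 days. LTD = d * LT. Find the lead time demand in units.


LTD = 107.9187 * 8.3523 = 901.3694

901.3694 units


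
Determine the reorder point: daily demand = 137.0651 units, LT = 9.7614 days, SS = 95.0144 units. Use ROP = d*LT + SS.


d*LT = 137.0651 * 9.7614 = 1337.9473
ROP = 1337.9473 + 95.0144 = 1432.9617

1432.9617 units


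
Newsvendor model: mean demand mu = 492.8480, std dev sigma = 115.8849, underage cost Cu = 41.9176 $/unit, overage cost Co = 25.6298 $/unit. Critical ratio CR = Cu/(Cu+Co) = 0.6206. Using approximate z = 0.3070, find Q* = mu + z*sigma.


CR = Cu/(Cu+Co) = 41.9176/(41.9176+25.6298) = 0.6206
z = 0.3070
Q* = 492.8480 + 0.3070 * 115.8849 = 528.4247

528.4247 units


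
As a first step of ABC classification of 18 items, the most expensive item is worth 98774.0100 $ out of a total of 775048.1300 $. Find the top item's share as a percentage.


Top item = 98774.0100
Total = 775048.1300
Percentage = 98774.0100 / 775048.1300 * 100 = 12.7442

12.7442%


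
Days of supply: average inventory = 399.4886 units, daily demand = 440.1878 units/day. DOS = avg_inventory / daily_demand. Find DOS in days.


DOS = 399.4886 / 440.1878 = 0.9075

0.9075 days


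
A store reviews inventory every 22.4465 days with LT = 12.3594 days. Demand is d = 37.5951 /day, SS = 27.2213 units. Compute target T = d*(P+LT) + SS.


P + LT = 34.8059
d*(P+LT) = 37.5951 * 34.8059 = 1308.5313
T = 1308.5313 + 27.2213 = 1335.7526

1335.7526 units


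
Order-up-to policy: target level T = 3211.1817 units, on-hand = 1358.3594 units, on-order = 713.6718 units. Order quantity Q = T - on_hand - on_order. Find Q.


Inventory position = OH + OO = 1358.3594 + 713.6718 = 2072.0312
Q = 3211.1817 - 2072.0312 = 1139.1505

1139.1505 units


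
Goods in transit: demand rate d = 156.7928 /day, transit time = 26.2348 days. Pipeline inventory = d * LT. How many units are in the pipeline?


Pipeline = 156.7928 * 26.2348 = 4113.4277

4113.4277 units


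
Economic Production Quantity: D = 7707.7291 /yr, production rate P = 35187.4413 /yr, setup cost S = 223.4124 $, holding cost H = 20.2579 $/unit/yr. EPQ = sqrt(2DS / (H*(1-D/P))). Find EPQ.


1 - D/P = 1 - 0.2190 = 0.7810
H*(1-D/P) = 15.8205
2DS = 3444004.5136
EPQ = sqrt(217693.1666) = 466.5760

466.5760 units


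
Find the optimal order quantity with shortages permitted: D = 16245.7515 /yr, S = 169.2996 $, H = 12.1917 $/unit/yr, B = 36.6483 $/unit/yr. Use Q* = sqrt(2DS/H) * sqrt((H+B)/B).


sqrt(2DS/H) = 671.7083
sqrt((H+B)/B) = 1.1544
Q* = 671.7083 * 1.1544 = 775.4283

775.4283 units


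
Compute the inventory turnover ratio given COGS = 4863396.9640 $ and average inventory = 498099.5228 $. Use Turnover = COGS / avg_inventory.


Turnover = 4863396.9640 / 498099.5228 = 9.7639

9.7639


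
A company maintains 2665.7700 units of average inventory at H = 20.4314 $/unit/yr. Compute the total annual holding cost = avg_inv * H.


Cost = 2665.7700 * 20.4314 = 54465.4132

54465.4132 $/yr


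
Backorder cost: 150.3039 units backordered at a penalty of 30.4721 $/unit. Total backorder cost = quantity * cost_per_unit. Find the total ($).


Total = 150.3039 * 30.4721 = 4580.0755

4580.0755 $


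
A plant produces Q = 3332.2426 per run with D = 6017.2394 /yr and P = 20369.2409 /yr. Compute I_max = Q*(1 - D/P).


D/P = 0.2954
1 - D/P = 0.7046
I_max = 3332.2426 * 0.7046 = 2347.8710

2347.8710 units


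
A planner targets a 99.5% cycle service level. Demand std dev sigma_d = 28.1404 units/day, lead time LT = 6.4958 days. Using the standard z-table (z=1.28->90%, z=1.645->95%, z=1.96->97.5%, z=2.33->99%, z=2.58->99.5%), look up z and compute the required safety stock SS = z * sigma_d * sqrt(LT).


From the table, SL = 99.5% corresponds to z = 2.58
sqrt(LT) = sqrt(6.4958) = 2.5487
SS = 2.58 * 28.1404 * 2.5487 = 185.0403

185.0403 units


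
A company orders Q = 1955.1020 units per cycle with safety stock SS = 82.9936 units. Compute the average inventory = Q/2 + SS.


Q/2 = 977.5510
Avg = 977.5510 + 82.9936 = 1060.5446

1060.5446 units


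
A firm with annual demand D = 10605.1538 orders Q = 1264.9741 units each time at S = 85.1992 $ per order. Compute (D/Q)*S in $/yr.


Number of orders = D/Q = 8.3837
Cost = 8.3837 * 85.1992 = 714.2839

714.2839 $/yr


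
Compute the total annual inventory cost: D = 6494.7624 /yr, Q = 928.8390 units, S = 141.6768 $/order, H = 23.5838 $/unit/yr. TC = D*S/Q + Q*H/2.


Ordering cost = D*S/Q = 990.6530
Holding cost = Q*H/2 = 10952.7766
TC = 990.6530 + 10952.7766 = 11943.4296

11943.4296 $/yr


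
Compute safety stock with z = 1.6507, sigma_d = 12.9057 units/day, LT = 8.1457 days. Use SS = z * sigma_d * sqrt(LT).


sqrt(LT) = sqrt(8.1457) = 2.8541
SS = 1.6507 * 12.9057 * 2.8541 = 60.8014

60.8014 units


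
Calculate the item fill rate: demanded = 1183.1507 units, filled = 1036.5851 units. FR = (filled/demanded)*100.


FR = 1036.5851 / 1183.1507 * 100 = 87.6123

87.6123%


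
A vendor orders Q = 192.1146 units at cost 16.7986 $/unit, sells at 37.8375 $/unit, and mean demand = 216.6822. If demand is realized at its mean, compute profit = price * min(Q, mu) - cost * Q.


Sales at mu = min(192.1146, 216.6822) = 192.1146
Revenue = 37.8375 * 192.1146 = 7269.1362
Total cost = 16.7986 * 192.1146 = 3227.2563
Profit = 7269.1362 - 3227.2563 = 4041.8799

4041.8799 $


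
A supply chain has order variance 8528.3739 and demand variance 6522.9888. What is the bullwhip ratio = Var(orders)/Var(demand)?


BW = 8528.3739 / 6522.9888 = 1.3074

1.3074


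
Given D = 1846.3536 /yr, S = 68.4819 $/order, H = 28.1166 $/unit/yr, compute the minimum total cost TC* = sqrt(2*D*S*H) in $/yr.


2*D*S*H = 7110227.1740
TC* = sqrt(7110227.1740) = 2666.5009

2666.5009 $/yr


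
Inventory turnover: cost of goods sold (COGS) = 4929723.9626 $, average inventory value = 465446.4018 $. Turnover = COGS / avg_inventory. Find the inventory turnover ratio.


Turnover = 4929723.9626 / 465446.4018 = 10.5914

10.5914


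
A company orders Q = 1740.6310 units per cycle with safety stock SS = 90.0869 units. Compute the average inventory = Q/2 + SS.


Q/2 = 870.3155
Avg = 870.3155 + 90.0869 = 960.4024

960.4024 units


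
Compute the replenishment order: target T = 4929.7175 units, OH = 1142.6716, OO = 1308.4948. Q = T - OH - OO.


Inventory position = OH + OO = 1142.6716 + 1308.4948 = 2451.1664
Q = 4929.7175 - 2451.1664 = 2478.5511

2478.5511 units


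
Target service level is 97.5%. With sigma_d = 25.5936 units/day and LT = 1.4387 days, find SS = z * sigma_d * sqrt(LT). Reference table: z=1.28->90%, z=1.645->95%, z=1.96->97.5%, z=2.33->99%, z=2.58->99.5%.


From the table, SL = 97.5% corresponds to z = 1.96
sqrt(LT) = sqrt(1.4387) = 1.1995
SS = 1.96 * 25.5936 * 1.1995 = 60.1690

60.1690 units


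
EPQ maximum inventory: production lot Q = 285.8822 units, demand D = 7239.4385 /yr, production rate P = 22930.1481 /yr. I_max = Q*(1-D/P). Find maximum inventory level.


D/P = 0.3157
1 - D/P = 0.6843
I_max = 285.8822 * 0.6843 = 195.6243

195.6243 units


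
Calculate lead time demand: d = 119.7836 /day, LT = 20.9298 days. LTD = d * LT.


LTD = 119.7836 * 20.9298 = 2507.0468

2507.0468 units


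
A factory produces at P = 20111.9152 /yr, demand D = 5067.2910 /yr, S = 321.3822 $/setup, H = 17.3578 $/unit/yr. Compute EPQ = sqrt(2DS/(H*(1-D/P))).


1 - D/P = 1 - 0.2520 = 0.7480
H*(1-D/P) = 12.9844
2DS = 3257074.2592
EPQ = sqrt(250844.7786) = 500.8441

500.8441 units


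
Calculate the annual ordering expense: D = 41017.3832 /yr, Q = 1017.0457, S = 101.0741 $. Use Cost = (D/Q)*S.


Number of orders = D/Q = 40.3299
Cost = 40.3299 * 101.0741 = 4076.3115

4076.3115 $/yr


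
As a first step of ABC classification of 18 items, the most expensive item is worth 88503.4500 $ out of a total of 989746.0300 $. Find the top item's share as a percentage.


Top item = 88503.4500
Total = 989746.0300
Percentage = 88503.4500 / 989746.0300 * 100 = 8.9420

8.9420%


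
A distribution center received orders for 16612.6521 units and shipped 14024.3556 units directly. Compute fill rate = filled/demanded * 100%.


FR = 14024.3556 / 16612.6521 * 100 = 84.4197

84.4197%


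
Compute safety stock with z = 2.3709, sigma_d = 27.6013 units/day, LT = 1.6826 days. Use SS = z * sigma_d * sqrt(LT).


sqrt(LT) = sqrt(1.6826) = 1.2972
SS = 2.3709 * 27.6013 * 1.2972 = 84.8854

84.8854 units


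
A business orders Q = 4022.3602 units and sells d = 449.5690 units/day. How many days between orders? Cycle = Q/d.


Cycle = 4022.3602 / 449.5690 = 8.9471

8.9471 days


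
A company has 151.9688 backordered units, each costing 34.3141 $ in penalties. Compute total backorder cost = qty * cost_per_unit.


Total = 151.9688 * 34.3141 = 5214.6726

5214.6726 $


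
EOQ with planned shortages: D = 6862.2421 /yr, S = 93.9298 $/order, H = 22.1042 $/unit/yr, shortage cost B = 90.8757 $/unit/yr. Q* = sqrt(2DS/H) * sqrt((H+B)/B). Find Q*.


sqrt(2DS/H) = 241.4973
sqrt((H+B)/B) = 1.1150
Q* = 241.4973 * 1.1150 = 269.2707

269.2707 units


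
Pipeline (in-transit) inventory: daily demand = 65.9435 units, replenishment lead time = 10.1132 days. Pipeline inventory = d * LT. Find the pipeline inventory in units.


Pipeline = 65.9435 * 10.1132 = 666.8998

666.8998 units


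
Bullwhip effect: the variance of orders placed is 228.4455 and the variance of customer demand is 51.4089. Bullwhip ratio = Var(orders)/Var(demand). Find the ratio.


BW = 228.4455 / 51.4089 = 4.4437

4.4437


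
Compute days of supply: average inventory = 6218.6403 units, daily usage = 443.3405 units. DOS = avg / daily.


DOS = 6218.6403 / 443.3405 = 14.0268

14.0268 days


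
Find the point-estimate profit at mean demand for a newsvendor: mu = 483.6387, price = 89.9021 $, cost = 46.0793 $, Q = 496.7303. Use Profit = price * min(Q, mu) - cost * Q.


Sales at mu = min(496.7303, 483.6387) = 483.6387
Revenue = 89.9021 * 483.6387 = 43480.1348
Total cost = 46.0793 * 496.7303 = 22888.9845
Profit = 43480.1348 - 22888.9845 = 20591.1503

20591.1503 $


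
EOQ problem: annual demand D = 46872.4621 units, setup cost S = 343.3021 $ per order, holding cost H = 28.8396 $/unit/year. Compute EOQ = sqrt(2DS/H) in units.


2*D*S = 2 * 46872.4621 * 343.3021 = 32182829.3422
2*D*S/H = 1115924.9553
EOQ = sqrt(1115924.9553) = 1056.3735

1056.3735 units


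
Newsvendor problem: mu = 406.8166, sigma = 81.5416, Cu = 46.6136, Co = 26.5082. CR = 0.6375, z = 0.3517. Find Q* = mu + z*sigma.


CR = Cu/(Cu+Co) = 46.6136/(46.6136+26.5082) = 0.6375
z = 0.3517
Q* = 406.8166 + 0.3517 * 81.5416 = 435.4948

435.4948 units


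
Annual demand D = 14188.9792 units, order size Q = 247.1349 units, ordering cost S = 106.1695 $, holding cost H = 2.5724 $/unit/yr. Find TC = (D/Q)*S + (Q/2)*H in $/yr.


Ordering cost = D*S/Q = 6095.6054
Holding cost = Q*H/2 = 317.8649
TC = 6095.6054 + 317.8649 = 6413.4703

6413.4703 $/yr


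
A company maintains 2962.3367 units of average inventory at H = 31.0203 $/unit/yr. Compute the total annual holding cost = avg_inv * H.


Cost = 2962.3367 * 31.0203 = 91892.5731

91892.5731 $/yr


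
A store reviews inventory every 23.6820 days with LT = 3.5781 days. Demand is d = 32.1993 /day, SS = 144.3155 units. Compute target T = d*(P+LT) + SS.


P + LT = 27.2601
d*(P+LT) = 32.1993 * 27.2601 = 877.7561
T = 877.7561 + 144.3155 = 1022.0716

1022.0716 units


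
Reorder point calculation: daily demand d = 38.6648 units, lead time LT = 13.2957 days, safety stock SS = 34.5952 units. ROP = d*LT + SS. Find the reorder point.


d*LT = 38.6648 * 13.2957 = 514.0756
ROP = 514.0756 + 34.5952 = 548.6708

548.6708 units


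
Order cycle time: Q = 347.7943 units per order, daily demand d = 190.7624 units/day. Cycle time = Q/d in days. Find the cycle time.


Cycle = 347.7943 / 190.7624 = 1.8232

1.8232 days


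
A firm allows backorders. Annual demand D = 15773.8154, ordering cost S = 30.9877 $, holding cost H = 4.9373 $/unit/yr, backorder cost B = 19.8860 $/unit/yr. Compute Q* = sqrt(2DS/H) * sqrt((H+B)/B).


sqrt(2DS/H) = 444.9726
sqrt((H+B)/B) = 1.1173
Q* = 444.9726 * 1.1173 = 497.1522

497.1522 units


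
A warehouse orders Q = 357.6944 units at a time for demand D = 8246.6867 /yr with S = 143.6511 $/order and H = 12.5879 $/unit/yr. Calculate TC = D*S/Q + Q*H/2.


Ordering cost = D*S/Q = 3311.8931
Holding cost = Q*H/2 = 2251.3107
TC = 3311.8931 + 2251.3107 = 5563.2038

5563.2038 $/yr


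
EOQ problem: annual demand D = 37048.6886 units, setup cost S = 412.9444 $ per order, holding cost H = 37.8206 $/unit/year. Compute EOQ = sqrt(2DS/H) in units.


2*D*S = 2 * 37048.6886 * 412.9444 = 30598096.9694
2*D*S/H = 809032.5635
EOQ = sqrt(809032.5635) = 899.4624

899.4624 units


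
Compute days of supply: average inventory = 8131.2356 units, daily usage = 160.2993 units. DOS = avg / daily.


DOS = 8131.2356 / 160.2993 = 50.7253

50.7253 days


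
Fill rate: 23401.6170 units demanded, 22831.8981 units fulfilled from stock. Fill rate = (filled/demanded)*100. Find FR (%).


FR = 22831.8981 / 23401.6170 * 100 = 97.5655

97.5655%


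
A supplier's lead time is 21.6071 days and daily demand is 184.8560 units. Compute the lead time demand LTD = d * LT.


LTD = 184.8560 * 21.6071 = 3994.2021

3994.2021 units


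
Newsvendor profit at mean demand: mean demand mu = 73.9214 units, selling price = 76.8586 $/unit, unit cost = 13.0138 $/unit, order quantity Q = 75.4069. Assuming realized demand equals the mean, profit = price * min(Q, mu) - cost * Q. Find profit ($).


Sales at mu = min(75.4069, 73.9214) = 73.9214
Revenue = 76.8586 * 73.9214 = 5681.4953
Total cost = 13.0138 * 75.4069 = 981.3303
Profit = 5681.4953 - 981.3303 = 4700.1650

4700.1650 $


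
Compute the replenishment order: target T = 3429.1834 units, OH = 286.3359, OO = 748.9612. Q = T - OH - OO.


Inventory position = OH + OO = 286.3359 + 748.9612 = 1035.2971
Q = 3429.1834 - 1035.2971 = 2393.8863

2393.8863 units


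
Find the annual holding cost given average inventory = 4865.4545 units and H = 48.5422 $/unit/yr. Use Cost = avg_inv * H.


Cost = 4865.4545 * 48.5422 = 236179.8654

236179.8654 $/yr


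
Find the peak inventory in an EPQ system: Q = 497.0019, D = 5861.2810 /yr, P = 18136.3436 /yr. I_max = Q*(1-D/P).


D/P = 0.3232
1 - D/P = 0.6768
I_max = 497.0019 * 0.6768 = 336.3814

336.3814 units


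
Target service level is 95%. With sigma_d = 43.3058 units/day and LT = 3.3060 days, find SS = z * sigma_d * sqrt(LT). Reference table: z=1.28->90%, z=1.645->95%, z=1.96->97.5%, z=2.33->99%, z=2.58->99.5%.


From the table, SL = 95% corresponds to z = 1.645
sqrt(LT) = sqrt(3.3060) = 1.8182
SS = 1.645 * 43.3058 * 1.8182 = 129.5279

129.5279 units


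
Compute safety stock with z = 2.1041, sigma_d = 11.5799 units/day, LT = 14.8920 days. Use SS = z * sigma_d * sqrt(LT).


sqrt(LT) = sqrt(14.8920) = 3.8590
SS = 2.1041 * 11.5799 * 3.8590 = 94.0259

94.0259 units


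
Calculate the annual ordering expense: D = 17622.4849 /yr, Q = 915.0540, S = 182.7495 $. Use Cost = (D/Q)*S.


Number of orders = D/Q = 19.2584
Cost = 19.2584 * 182.7495 = 3519.4648

3519.4648 $/yr


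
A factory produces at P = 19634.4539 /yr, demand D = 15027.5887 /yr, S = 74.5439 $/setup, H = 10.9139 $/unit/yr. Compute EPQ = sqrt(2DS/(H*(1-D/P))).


1 - D/P = 1 - 0.7654 = 0.2346
H*(1-D/P) = 2.5607
2DS = 2240430.1386
EPQ = sqrt(874912.7751) = 935.3677

935.3677 units


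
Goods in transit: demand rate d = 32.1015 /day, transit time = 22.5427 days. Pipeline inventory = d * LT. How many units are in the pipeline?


Pipeline = 32.1015 * 22.5427 = 723.6545

723.6545 units


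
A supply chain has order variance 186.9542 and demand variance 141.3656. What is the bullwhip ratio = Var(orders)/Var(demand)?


BW = 186.9542 / 141.3656 = 1.3225

1.3225


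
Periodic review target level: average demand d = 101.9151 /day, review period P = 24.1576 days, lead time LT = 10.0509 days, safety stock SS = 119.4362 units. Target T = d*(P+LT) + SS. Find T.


P + LT = 34.2085
d*(P+LT) = 101.9151 * 34.2085 = 3486.3627
T = 3486.3627 + 119.4362 = 3605.7989

3605.7989 units


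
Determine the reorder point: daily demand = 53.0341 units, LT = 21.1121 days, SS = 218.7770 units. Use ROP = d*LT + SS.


d*LT = 53.0341 * 21.1121 = 1119.6612
ROP = 1119.6612 + 218.7770 = 1338.4382

1338.4382 units


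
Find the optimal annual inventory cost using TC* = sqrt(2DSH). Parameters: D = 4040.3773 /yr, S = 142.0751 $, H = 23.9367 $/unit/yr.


2*D*S*H = 27481103.3436
TC* = sqrt(27481103.3436) = 5242.2422

5242.2422 $/yr


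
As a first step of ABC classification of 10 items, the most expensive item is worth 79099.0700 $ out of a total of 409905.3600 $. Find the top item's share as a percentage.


Top item = 79099.0700
Total = 409905.3600
Percentage = 79099.0700 / 409905.3600 * 100 = 19.2969

19.2969%


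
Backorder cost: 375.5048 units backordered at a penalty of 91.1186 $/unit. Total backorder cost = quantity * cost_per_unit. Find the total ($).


Total = 375.5048 * 91.1186 = 34215.4717

34215.4717 $


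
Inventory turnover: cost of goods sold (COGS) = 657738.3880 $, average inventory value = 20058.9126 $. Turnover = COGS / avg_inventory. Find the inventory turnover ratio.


Turnover = 657738.3880 / 20058.9126 = 32.7903

32.7903


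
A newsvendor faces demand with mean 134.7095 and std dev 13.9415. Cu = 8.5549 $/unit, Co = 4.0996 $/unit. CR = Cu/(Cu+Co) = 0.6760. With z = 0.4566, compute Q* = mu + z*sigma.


CR = Cu/(Cu+Co) = 8.5549/(8.5549+4.0996) = 0.6760
z = 0.4566
Q* = 134.7095 + 0.4566 * 13.9415 = 141.0752

141.0752 units


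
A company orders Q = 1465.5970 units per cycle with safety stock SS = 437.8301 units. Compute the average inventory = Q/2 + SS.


Q/2 = 732.7985
Avg = 732.7985 + 437.8301 = 1170.6286

1170.6286 units


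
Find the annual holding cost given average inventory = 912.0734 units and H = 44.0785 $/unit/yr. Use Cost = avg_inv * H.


Cost = 912.0734 * 44.0785 = 40202.8274

40202.8274 $/yr


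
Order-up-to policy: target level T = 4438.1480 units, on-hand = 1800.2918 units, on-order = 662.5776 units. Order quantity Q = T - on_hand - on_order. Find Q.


Inventory position = OH + OO = 1800.2918 + 662.5776 = 2462.8694
Q = 4438.1480 - 2462.8694 = 1975.2786

1975.2786 units


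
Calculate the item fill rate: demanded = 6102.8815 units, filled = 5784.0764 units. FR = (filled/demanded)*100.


FR = 5784.0764 / 6102.8815 * 100 = 94.7762

94.7762%


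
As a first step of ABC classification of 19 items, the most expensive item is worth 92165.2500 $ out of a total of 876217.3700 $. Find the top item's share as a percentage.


Top item = 92165.2500
Total = 876217.3700
Percentage = 92165.2500 / 876217.3700 * 100 = 10.5185

10.5185%


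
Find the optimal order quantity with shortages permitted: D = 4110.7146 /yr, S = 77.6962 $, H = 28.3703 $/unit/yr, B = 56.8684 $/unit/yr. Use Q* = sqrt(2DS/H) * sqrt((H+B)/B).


sqrt(2DS/H) = 150.0519
sqrt((H+B)/B) = 1.2243
Q* = 150.0519 * 1.2243 = 183.7065

183.7065 units


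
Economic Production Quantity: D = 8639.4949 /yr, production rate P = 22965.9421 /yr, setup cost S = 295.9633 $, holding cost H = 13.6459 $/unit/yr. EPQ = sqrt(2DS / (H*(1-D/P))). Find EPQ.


1 - D/P = 1 - 0.3762 = 0.6238
H*(1-D/P) = 8.5125
2DS = 5113946.8419
EPQ = sqrt(600758.3102) = 775.0860

775.0860 units


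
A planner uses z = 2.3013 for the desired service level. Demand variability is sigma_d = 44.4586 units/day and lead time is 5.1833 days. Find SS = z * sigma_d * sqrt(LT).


sqrt(LT) = sqrt(5.1833) = 2.2767
SS = 2.3013 * 44.4586 * 2.2767 = 232.9336

232.9336 units


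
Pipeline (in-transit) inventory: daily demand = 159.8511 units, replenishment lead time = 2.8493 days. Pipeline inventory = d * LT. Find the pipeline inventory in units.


Pipeline = 159.8511 * 2.8493 = 455.4637

455.4637 units


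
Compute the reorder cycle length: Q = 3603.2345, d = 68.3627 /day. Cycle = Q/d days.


Cycle = 3603.2345 / 68.3627 = 52.7076

52.7076 days


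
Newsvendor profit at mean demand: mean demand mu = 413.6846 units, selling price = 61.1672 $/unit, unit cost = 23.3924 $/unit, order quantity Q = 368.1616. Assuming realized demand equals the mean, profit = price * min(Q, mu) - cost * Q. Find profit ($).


Sales at mu = min(368.1616, 413.6846) = 368.1616
Revenue = 61.1672 * 368.1616 = 22519.4142
Total cost = 23.3924 * 368.1616 = 8612.1834
Profit = 22519.4142 - 8612.1834 = 13907.2308

13907.2308 $


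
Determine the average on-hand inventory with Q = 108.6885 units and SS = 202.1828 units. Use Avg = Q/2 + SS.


Q/2 = 54.3443
Avg = 54.3443 + 202.1828 = 256.5270

256.5270 units


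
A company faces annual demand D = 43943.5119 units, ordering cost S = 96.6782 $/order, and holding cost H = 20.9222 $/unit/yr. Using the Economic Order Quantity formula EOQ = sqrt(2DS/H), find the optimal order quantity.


2*D*S = 2 * 43943.5119 * 96.6782 = 8496759.2643
2*D*S/H = 406112.1328
EOQ = sqrt(406112.1328) = 637.2693

637.2693 units


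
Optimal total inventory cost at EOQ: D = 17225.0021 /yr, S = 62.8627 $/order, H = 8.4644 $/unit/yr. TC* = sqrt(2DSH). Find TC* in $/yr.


2*D*S*H = 18330676.2898
TC* = sqrt(18330676.2898) = 4281.4339

4281.4339 $/yr


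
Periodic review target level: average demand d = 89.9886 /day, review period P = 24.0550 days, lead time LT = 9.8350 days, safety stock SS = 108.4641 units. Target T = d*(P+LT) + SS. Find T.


P + LT = 33.8900
d*(P+LT) = 89.9886 * 33.8900 = 3049.7137
T = 3049.7137 + 108.4641 = 3158.1778

3158.1778 units


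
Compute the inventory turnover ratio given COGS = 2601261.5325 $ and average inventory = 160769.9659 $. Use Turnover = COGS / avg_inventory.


Turnover = 2601261.5325 / 160769.9659 = 16.1800

16.1800


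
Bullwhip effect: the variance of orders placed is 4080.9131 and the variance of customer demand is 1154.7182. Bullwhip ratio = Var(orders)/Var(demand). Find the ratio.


BW = 4080.9131 / 1154.7182 = 3.5341

3.5341


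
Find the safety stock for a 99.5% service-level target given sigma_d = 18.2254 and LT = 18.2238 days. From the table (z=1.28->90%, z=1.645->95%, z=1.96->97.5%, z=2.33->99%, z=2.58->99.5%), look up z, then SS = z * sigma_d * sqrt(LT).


From the table, SL = 99.5% corresponds to z = 2.58
sqrt(LT) = sqrt(18.2238) = 4.2689
SS = 2.58 * 18.2254 * 4.2689 = 200.7318

200.7318 units


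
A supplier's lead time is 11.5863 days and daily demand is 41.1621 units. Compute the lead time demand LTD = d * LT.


LTD = 41.1621 * 11.5863 = 476.9164

476.9164 units


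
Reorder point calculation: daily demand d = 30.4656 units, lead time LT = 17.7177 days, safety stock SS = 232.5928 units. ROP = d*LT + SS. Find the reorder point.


d*LT = 30.4656 * 17.7177 = 539.7804
ROP = 539.7804 + 232.5928 = 772.3732

772.3732 units


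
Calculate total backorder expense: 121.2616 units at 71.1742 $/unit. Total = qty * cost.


Total = 121.2616 * 71.1742 = 8630.6974

8630.6974 $


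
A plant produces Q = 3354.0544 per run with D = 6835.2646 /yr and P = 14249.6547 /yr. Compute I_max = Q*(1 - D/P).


D/P = 0.4797
1 - D/P = 0.5203
I_max = 3354.0544 * 0.5203 = 1745.1839

1745.1839 units


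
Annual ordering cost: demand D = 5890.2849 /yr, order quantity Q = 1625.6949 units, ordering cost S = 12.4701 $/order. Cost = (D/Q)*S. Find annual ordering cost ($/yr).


Number of orders = D/Q = 3.6232
Cost = 3.6232 * 12.4701 = 45.1822

45.1822 $/yr


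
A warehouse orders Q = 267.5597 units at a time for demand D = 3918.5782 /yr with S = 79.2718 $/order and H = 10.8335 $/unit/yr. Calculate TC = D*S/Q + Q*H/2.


Ordering cost = D*S/Q = 1160.9848
Holding cost = Q*H/2 = 1449.3040
TC = 1160.9848 + 1449.3040 = 2610.2888

2610.2888 $/yr


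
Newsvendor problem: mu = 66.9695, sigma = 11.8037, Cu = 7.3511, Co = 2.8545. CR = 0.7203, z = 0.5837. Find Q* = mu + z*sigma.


CR = Cu/(Cu+Co) = 7.3511/(7.3511+2.8545) = 0.7203
z = 0.5837
Q* = 66.9695 + 0.5837 * 11.8037 = 73.8593

73.8593 units


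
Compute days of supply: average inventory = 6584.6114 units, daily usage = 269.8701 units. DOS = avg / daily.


DOS = 6584.6114 / 269.8701 = 24.3992

24.3992 days


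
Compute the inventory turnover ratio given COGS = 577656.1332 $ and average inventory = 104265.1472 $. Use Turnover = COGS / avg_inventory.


Turnover = 577656.1332 / 104265.1472 = 5.5403

5.5403


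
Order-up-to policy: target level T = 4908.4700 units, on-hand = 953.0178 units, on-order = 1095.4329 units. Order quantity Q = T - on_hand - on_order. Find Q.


Inventory position = OH + OO = 953.0178 + 1095.4329 = 2048.4507
Q = 4908.4700 - 2048.4507 = 2860.0193

2860.0193 units


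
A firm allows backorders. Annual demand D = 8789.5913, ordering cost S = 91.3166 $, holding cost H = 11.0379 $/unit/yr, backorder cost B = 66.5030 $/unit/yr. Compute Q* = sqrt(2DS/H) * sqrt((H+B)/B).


sqrt(2DS/H) = 381.3563
sqrt((H+B)/B) = 1.0798
Q* = 381.3563 * 1.0798 = 411.7900

411.7900 units


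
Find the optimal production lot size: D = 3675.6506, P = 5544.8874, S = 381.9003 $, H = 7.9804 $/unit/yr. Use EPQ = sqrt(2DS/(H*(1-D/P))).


1 - D/P = 1 - 0.6629 = 0.3371
H*(1-D/P) = 2.6903
2DS = 2807464.1337
EPQ = sqrt(1043561.3013) = 1021.5485

1021.5485 units


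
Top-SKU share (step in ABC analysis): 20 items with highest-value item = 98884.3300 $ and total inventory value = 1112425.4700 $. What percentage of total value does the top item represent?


Top item = 98884.3300
Total = 1112425.4700
Percentage = 98884.3300 / 1112425.4700 * 100 = 8.8891

8.8891%


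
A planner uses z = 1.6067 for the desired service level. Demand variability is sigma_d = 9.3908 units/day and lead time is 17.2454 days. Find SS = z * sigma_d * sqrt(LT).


sqrt(LT) = sqrt(17.2454) = 4.1528
SS = 1.6067 * 9.3908 * 4.1528 = 62.6576

62.6576 units


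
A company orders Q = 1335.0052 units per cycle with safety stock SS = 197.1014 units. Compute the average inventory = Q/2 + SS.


Q/2 = 667.5026
Avg = 667.5026 + 197.1014 = 864.6040

864.6040 units


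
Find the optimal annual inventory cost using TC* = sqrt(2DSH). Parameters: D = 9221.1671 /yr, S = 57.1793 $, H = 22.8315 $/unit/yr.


2*D*S*H = 24076267.8987
TC* = sqrt(24076267.8987) = 4906.7574

4906.7574 $/yr


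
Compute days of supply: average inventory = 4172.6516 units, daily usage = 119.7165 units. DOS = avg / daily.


DOS = 4172.6516 / 119.7165 = 34.8544

34.8544 days


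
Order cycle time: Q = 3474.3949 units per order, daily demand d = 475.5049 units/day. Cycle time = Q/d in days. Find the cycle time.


Cycle = 3474.3949 / 475.5049 = 7.3067

7.3067 days


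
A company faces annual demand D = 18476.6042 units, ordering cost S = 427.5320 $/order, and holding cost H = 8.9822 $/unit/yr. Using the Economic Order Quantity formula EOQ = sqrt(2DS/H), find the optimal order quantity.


2*D*S = 2 * 18476.6042 * 427.5320 = 15798679.0937
2*D*S/H = 1758887.4768
EOQ = sqrt(1758887.4768) = 1326.2306

1326.2306 units


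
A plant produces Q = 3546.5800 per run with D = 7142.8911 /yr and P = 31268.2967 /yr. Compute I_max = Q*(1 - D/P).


D/P = 0.2284
1 - D/P = 0.7716
I_max = 3546.5800 * 0.7716 = 2736.4036

2736.4036 units


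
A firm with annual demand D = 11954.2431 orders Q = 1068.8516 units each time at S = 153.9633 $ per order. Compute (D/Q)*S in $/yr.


Number of orders = D/Q = 11.1842
Cost = 11.1842 * 153.9633 = 1721.9553

1721.9553 $/yr


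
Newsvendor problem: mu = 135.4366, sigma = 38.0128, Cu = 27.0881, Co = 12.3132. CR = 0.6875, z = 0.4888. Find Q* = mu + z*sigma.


CR = Cu/(Cu+Co) = 27.0881/(27.0881+12.3132) = 0.6875
z = 0.4888
Q* = 135.4366 + 0.4888 * 38.0128 = 154.0173

154.0173 units


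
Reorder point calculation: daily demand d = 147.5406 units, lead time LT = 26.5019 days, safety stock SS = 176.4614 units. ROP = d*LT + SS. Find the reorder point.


d*LT = 147.5406 * 26.5019 = 3910.1062
ROP = 3910.1062 + 176.4614 = 4086.5676

4086.5676 units


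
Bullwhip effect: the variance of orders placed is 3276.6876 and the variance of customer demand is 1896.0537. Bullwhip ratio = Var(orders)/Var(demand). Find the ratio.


BW = 3276.6876 / 1896.0537 = 1.7282

1.7282


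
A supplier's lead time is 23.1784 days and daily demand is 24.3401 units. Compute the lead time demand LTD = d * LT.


LTD = 24.3401 * 23.1784 = 564.1646

564.1646 units


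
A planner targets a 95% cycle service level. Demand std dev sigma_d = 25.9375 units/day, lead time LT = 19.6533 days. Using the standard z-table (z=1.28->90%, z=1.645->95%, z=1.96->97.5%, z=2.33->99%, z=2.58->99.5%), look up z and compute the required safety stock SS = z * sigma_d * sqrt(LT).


From the table, SL = 95% corresponds to z = 1.645
sqrt(LT) = sqrt(19.6533) = 4.4332
SS = 1.645 * 25.9375 * 4.4332 = 189.1524

189.1524 units


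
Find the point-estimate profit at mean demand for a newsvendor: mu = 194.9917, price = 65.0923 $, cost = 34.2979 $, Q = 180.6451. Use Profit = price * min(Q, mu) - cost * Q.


Sales at mu = min(180.6451, 194.9917) = 180.6451
Revenue = 65.0923 * 180.6451 = 11758.6050
Total cost = 34.2979 * 180.6451 = 6195.7476
Profit = 11758.6050 - 6195.7476 = 5562.8575

5562.8575 $


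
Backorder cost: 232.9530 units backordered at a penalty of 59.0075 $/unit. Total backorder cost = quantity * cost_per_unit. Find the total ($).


Total = 232.9530 * 59.0075 = 13745.9741

13745.9741 $


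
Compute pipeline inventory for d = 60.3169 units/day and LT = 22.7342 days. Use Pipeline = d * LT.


Pipeline = 60.3169 * 22.7342 = 1371.2565

1371.2565 units


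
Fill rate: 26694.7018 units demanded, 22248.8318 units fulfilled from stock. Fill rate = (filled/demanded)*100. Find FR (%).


FR = 22248.8318 / 26694.7018 * 100 = 83.3455

83.3455%


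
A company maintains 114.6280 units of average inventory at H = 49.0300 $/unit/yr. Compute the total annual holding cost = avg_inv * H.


Cost = 114.6280 * 49.0300 = 5620.2108

5620.2108 $/yr


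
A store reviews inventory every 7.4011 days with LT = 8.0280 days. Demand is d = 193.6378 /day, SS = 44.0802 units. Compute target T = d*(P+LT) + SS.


P + LT = 15.4291
d*(P+LT) = 193.6378 * 15.4291 = 2987.6570
T = 2987.6570 + 44.0802 = 3031.7372

3031.7372 units


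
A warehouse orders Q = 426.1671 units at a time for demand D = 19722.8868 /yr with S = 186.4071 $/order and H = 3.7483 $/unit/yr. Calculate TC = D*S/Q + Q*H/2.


Ordering cost = D*S/Q = 8626.8652
Holding cost = Q*H/2 = 798.7011
TC = 8626.8652 + 798.7011 = 9425.5663

9425.5663 $/yr


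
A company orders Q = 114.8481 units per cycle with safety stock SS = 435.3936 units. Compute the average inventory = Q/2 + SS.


Q/2 = 57.4241
Avg = 57.4241 + 435.3936 = 492.8177

492.8177 units


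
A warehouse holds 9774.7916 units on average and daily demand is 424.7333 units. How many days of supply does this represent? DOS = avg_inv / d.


DOS = 9774.7916 / 424.7333 = 23.0140

23.0140 days


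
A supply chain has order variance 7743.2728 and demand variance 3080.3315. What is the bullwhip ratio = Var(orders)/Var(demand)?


BW = 7743.2728 / 3080.3315 = 2.5138

2.5138


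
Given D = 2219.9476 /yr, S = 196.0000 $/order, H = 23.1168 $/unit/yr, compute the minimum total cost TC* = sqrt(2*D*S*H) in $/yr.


2*D*S*H = 20116689.1944
TC* = sqrt(20116689.1944) = 4485.1632

4485.1632 $/yr


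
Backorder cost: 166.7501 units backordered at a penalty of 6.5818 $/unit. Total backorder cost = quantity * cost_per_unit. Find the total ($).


Total = 166.7501 * 6.5818 = 1097.5158

1097.5158 $


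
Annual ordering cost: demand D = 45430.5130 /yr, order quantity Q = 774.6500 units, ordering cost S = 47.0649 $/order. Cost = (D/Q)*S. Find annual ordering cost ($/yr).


Number of orders = D/Q = 58.6465
Cost = 58.6465 * 47.0649 = 2760.1918

2760.1918 $/yr


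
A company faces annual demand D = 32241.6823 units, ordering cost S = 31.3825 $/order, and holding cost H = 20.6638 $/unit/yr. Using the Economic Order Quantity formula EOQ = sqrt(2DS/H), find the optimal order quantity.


2*D*S = 2 * 32241.6823 * 31.3825 = 2023649.1896
2*D*S/H = 97932.0933
EOQ = sqrt(97932.0933) = 312.9410

312.9410 units


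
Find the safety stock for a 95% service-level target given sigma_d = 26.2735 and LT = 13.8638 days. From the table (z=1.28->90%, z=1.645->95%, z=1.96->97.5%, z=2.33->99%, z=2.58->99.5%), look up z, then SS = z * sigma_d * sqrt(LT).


From the table, SL = 95% corresponds to z = 1.645
sqrt(LT) = sqrt(13.8638) = 3.7234
SS = 1.645 * 26.2735 * 3.7234 = 160.9255

160.9255 units


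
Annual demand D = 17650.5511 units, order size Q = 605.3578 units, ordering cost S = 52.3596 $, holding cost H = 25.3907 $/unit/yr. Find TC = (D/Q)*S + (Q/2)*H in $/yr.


Ordering cost = D*S/Q = 1526.6604
Holding cost = Q*H/2 = 7685.2291
TC = 1526.6604 + 7685.2291 = 9211.8896

9211.8896 $/yr


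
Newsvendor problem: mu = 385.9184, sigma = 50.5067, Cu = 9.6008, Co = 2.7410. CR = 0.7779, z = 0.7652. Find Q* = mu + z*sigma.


CR = Cu/(Cu+Co) = 9.6008/(9.6008+2.7410) = 0.7779
z = 0.7652
Q* = 385.9184 + 0.7652 * 50.5067 = 424.5661

424.5661 units


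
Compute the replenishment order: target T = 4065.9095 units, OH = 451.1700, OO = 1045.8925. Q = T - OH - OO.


Inventory position = OH + OO = 451.1700 + 1045.8925 = 1497.0625
Q = 4065.9095 - 1497.0625 = 2568.8470

2568.8470 units


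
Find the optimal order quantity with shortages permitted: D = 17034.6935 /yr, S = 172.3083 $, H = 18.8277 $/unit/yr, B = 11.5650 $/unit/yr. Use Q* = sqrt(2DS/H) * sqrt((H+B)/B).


sqrt(2DS/H) = 558.3887
sqrt((H+B)/B) = 1.6211
Q* = 558.3887 * 1.6211 = 905.2081

905.2081 units


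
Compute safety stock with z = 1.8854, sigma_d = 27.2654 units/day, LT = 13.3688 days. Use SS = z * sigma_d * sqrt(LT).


sqrt(LT) = sqrt(13.3688) = 3.6563
SS = 1.8854 * 27.2654 * 3.6563 = 187.9583

187.9583 units


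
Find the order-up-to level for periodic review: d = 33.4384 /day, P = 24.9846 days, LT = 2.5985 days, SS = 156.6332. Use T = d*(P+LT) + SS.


P + LT = 27.5831
d*(P+LT) = 33.4384 * 27.5831 = 922.3347
T = 922.3347 + 156.6332 = 1078.9679

1078.9679 units


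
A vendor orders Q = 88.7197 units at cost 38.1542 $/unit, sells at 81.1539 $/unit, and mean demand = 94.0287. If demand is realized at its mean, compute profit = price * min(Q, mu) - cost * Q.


Sales at mu = min(88.7197, 94.0287) = 88.7197
Revenue = 81.1539 * 88.7197 = 7199.9497
Total cost = 38.1542 * 88.7197 = 3385.0292
Profit = 7199.9497 - 3385.0292 = 3814.9205

3814.9205 $


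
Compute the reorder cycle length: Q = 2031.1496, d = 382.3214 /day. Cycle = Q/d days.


Cycle = 2031.1496 / 382.3214 = 5.3127

5.3127 days


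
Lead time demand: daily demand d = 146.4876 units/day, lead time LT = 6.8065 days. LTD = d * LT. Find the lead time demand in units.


LTD = 146.4876 * 6.8065 = 997.0678

997.0678 units


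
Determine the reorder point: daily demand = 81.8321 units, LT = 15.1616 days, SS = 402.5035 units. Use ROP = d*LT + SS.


d*LT = 81.8321 * 15.1616 = 1240.7056
ROP = 1240.7056 + 402.5035 = 1643.2091

1643.2091 units


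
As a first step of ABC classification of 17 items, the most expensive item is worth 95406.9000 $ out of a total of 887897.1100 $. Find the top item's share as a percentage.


Top item = 95406.9000
Total = 887897.1100
Percentage = 95406.9000 / 887897.1100 * 100 = 10.7453

10.7453%


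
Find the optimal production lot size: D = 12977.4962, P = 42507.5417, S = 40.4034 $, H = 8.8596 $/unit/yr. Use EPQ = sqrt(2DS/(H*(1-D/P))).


1 - D/P = 1 - 0.3053 = 0.6947
H*(1-D/P) = 6.1548
2DS = 1048669.9399
EPQ = sqrt(170383.1245) = 412.7749

412.7749 units


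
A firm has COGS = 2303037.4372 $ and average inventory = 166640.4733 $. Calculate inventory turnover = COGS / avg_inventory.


Turnover = 2303037.4372 / 166640.4733 = 13.8204

13.8204


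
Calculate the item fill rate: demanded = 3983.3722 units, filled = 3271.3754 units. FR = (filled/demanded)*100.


FR = 3271.3754 / 3983.3722 * 100 = 82.1258

82.1258%


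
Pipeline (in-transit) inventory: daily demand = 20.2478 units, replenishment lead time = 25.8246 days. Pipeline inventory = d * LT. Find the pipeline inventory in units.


Pipeline = 20.2478 * 25.8246 = 522.8913

522.8913 units


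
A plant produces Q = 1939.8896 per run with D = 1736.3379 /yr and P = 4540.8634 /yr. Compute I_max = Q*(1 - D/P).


D/P = 0.3824
1 - D/P = 0.6176
I_max = 1939.8896 * 0.6176 = 1198.1135

1198.1135 units


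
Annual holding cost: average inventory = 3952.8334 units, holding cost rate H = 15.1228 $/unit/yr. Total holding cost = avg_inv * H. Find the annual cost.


Cost = 3952.8334 * 15.1228 = 59777.9089

59777.9089 $/yr


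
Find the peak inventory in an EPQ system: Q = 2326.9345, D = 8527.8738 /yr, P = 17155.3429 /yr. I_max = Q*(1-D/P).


D/P = 0.4971
1 - D/P = 0.5029
I_max = 2326.9345 * 0.5029 = 1170.2218

1170.2218 units


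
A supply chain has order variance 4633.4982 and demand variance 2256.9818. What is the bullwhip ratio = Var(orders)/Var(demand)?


BW = 4633.4982 / 2256.9818 = 2.0530

2.0530


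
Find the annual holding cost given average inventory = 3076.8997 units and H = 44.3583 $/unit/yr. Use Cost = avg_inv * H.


Cost = 3076.8997 * 44.3583 = 136486.0400

136486.0400 $/yr


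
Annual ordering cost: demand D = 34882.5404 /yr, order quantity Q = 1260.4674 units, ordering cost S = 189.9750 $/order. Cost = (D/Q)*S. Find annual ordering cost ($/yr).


Number of orders = D/Q = 27.6743
Cost = 27.6743 * 189.9750 = 5257.4232

5257.4232 $/yr


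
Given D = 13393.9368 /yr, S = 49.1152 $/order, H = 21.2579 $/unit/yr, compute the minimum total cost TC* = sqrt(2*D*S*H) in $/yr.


2*D*S*H = 27968844.0656
TC* = sqrt(27968844.0656) = 5288.5578

5288.5578 $/yr


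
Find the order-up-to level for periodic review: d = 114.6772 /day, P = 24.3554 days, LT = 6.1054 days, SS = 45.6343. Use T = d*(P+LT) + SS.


P + LT = 30.4608
d*(P+LT) = 114.6772 * 30.4608 = 3493.1593
T = 3493.1593 + 45.6343 = 3538.7936

3538.7936 units


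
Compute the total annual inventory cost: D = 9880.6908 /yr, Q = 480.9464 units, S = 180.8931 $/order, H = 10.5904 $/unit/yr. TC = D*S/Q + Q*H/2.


Ordering cost = D*S/Q = 3716.3160
Holding cost = Q*H/2 = 2546.7074
TC = 3716.3160 + 2546.7074 = 6263.0234

6263.0234 $/yr


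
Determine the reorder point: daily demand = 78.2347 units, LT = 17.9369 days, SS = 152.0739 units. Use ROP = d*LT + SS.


d*LT = 78.2347 * 17.9369 = 1403.2880
ROP = 1403.2880 + 152.0739 = 1555.3619

1555.3619 units


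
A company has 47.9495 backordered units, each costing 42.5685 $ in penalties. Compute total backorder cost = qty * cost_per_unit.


Total = 47.9495 * 42.5685 = 2041.1383

2041.1383 $


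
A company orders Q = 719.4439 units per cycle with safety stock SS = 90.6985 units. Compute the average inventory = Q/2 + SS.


Q/2 = 359.7219
Avg = 359.7219 + 90.6985 = 450.4204

450.4204 units


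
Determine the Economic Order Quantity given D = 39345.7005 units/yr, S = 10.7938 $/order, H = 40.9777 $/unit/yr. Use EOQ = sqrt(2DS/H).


2*D*S = 2 * 39345.7005 * 10.7938 = 849379.2441
2*D*S/H = 20727.8409
EOQ = sqrt(20727.8409) = 143.9717

143.9717 units
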